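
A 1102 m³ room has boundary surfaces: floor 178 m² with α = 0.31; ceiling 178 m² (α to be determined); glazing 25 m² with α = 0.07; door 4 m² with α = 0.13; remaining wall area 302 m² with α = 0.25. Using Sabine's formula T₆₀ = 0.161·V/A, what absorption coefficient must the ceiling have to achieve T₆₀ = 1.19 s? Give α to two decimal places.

0.09

From T₆₀ = 0.161·V/A, the target T₆₀ = 1.19 s needs A = 0.161·1102/1.19 = 149.09 m².
Absorption from the other surfaces = 178·0.31 + 25·0.07 + 4·0.13 + 302·0.25 = 132.95 m², so the ceiling must supply 16.14 m² over 178 m².
α = 16.14/178 = 0.091.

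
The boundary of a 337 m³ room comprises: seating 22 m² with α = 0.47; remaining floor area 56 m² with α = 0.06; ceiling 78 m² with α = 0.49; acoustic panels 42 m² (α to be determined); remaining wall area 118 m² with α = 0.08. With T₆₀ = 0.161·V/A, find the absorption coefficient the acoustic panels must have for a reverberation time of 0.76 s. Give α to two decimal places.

0.24

Required total absorption A = 0.161·337/0.76 = 71.39 m².
Absorption from the other surfaces = 22·0.47 + 56·0.06 + 78·0.49 + 118·0.08 = 61.36 m², so the acoustic panels must supply 10.03 m² over 42 m².
α = 10.03/42 = 0.239.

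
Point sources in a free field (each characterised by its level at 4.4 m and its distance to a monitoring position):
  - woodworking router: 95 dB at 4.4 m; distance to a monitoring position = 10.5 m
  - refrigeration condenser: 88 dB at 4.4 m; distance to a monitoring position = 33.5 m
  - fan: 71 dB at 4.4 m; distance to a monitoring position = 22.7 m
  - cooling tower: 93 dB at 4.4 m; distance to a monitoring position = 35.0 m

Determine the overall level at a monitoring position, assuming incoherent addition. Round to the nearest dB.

First find each source's level at the receiver (point-source: −20·log₁₀(r/r_ref)), then combine on an intensity basis.
woodworking router: 95 − 20·log₁₀(10.5/4.4) = 95 − 7.55 = 87.45 dB.
refrigeration condenser: 88 − 20·log₁₀(33.5/4.4) = 88 − 17.63 = 70.37 dB.
fan: 71 − 20·log₁₀(22.7/4.4) = 71 − 14.25 = 56.75 dB.
cooling tower: 93 − 20·log₁₀(35.0/4.4) = 93 − 18.01 = 74.99 dB.
Σ 10^(L/10) = 5.982e+08 → L_total = 10·log₁₀(5.982e+08) = 87.77 dB.

88 dB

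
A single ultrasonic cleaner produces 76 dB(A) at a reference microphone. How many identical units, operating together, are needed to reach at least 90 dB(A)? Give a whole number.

26

N identical sources give L₁ + 10·log₁₀ N, so require 10·log₁₀ N ≥ 90 − 76 = 14.0 dB.
N ≥ 10^(14.0/10) = 25.119, so N = 26.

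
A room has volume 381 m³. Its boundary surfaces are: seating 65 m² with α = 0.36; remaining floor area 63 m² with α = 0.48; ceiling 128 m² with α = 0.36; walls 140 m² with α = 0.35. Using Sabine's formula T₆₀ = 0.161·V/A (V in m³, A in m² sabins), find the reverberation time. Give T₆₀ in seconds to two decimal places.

0.41 s

Total absorption A = 65·0.36 + 63·0.48 + 128·0.36 + 140·0.35 = 148.72 m² sabins.
T₆₀ = 0.161 × 381 / 148.72 = 0.412 s.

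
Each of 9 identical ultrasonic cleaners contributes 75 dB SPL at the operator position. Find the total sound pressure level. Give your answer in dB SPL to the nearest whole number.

L_total = L₁ + 10·log₁₀ N for N identical incoherent sources.
L_total = 75 + 10·log₁₀(9) = 75 + 9.542 = 84.54 dB SPL.

85 dB SPL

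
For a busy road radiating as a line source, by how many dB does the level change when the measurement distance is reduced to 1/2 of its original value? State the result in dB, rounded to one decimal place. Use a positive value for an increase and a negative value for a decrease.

+3.0 dB

With cylindrical spreading the level changes by −10·log₁₀(r₂/r₁).
ΔL = −10·log₁₀(0.5) = +3.01 dB.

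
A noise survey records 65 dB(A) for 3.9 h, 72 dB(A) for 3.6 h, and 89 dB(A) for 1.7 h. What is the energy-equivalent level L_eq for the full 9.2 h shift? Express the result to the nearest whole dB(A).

82 dB(A)

L_eq = 10·log₁₀[(1/T)·Σ tᵢ·10^(Lᵢ/10)] with T = 9.2 h.
Σ tᵢ·10^(Lᵢ/10) = 3.9·10^(65/10) + 3.6·10^(72/10) + 1.7·10^(89/10) = 1.420e+09.
L_eq = 10·log₁₀(1.420e+09/9.2) = 81.88 dB(A).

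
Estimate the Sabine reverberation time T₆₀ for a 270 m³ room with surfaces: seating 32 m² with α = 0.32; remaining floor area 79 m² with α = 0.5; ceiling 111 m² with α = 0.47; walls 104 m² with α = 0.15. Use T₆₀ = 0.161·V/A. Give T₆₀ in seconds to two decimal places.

0.37 s

Total absorption A = 32·0.32 + 79·0.5 + 111·0.47 + 104·0.15 = 117.51 m² sabins.
T₆₀ = 0.161·V/A = 0.161·270/117.51 = 0.370 s.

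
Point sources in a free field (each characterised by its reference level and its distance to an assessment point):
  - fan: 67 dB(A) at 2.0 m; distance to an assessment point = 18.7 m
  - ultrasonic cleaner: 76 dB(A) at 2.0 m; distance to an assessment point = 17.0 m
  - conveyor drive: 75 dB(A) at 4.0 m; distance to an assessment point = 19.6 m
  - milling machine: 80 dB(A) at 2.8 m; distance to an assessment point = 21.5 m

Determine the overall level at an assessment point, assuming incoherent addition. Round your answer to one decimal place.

First find each source's level at the receiver (point-source: −20·log₁₀(r/r_ref)), then combine on an intensity basis.
fan: 67 − 20·log₁₀(18.7/2.0) = 67 − 19.42 = 47.58 dB(A).
ultrasonic cleaner: 76 − 20·log₁₀(17.0/2.0) = 76 − 18.59 = 57.41 dB(A).
conveyor drive: 75 − 20·log₁₀(19.6/4.0) = 75 − 13.80 = 61.20 dB(A).
milling machine: 80 − 20·log₁₀(21.5/2.8) = 80 − 17.71 = 62.29 dB(A).
Σ 10^(L/10) = 3.621e+06 → L_total = 10·log₁₀(3.621e+06) = 65.59 dB(A).

65.6 dB(A)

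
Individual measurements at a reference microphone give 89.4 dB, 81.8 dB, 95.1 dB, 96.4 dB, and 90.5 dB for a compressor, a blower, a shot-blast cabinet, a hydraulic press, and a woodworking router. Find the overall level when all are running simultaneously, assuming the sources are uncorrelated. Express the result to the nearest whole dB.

Incoherent sources combine by intensity addition: L_total = 10·log₁₀(Σ 10^(L_i/10)).
Σ 10^(L/10) = 10^(89.4/10) + 10^(81.8/10) + 10^(95.1/10) + 10^(96.4/10) + 10^(90.5/10) = 9.745e+09.
L_total = 10·log₁₀(9.745e+09) = 99.89 dB.

100 dB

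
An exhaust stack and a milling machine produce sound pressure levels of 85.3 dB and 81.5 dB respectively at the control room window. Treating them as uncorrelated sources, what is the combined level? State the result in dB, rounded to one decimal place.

Incoherent sources combine by intensity addition: L_total = 10·log₁₀(Σ 10^(L_i/10)).
Σ 10^(L/10) = 10^(85.3/10) + 10^(81.5/10) = 4.801e+08.
L_total = 10·log₁₀(4.801e+08) = 86.81 dB.

86.8 dB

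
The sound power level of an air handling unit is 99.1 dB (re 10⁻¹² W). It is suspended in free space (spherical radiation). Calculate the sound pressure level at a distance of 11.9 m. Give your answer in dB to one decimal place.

66.6 dB

The power spreads over a sphere of area 4π·r², so L_p = L_w − 10·log₁₀(4π·r²).
4π·r² = 1780 m², 10·log₁₀ of that is 32.503 dB.
L_p = 99.1 − 32.503 = 66.60 dB.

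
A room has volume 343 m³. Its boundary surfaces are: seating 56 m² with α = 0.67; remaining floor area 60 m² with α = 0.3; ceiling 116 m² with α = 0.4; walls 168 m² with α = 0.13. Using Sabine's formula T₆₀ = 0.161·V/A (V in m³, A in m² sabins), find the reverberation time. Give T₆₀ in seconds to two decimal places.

A = Σ Sᵢαᵢ = 56·0.67 + 60·0.3 + 116·0.4 + 168·0.13 = 123.76 m².
T₆₀ = 0.161 × 343 / 123.76 = 0.446 s.

0.45 s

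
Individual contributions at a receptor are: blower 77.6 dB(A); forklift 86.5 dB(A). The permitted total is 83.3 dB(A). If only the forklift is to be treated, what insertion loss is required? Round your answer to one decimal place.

Fixed contribution from the other source: Σ 10^(L/10) = 10^(77.6/10) = 5.754e+07 (77.60 dB(A)).
The limit corresponds to 10^(83.3/10) = 2.138e+08; subtracting the fixed part leaves 1.563e+08 for the forklift, i.e. 81.94 dB(A).
So the forklift must be reduced from 86.5 to 81.94 dB(A): IL = 4.56 dB.

4.6 dB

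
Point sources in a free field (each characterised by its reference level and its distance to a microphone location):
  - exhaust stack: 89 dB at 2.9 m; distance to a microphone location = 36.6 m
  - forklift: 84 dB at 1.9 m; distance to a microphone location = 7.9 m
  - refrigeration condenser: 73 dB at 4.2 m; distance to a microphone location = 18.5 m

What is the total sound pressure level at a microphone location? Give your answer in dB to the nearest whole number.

Propagate each source to the receiver with L = L_ref − 20·log₁₀(r/r_ref), then add intensities.
exhaust stack: 89 − 20·log₁₀(36.6/2.9) = 89 − 22.02 = 66.98 dB.
forklift: 84 − 20·log₁₀(7.9/1.9) = 84 − 12.38 = 71.62 dB.
refrigeration condenser: 73 − 20·log₁₀(18.5/4.2) = 73 − 12.88 = 60.12 dB.
Σ 10^(L/10) = 2.054e+07 → L_total = 10·log₁₀(2.054e+07) = 73.13 dB.

73 dB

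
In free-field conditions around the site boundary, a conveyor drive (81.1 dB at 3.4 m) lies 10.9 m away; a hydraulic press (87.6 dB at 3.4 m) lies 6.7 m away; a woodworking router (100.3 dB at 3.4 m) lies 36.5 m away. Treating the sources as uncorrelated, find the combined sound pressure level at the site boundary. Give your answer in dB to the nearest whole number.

84 dB

Propagate each source to the receiver with L = L_ref − 20·log₁₀(r/r_ref), then add intensities.
conveyor drive: 81.1 − 20·log₁₀(10.9/3.4) = 81.1 − 10.12 = 70.98 dB.
hydraulic press: 87.6 − 20·log₁₀(6.7/3.4) = 87.6 − 5.89 = 81.71 dB.
woodworking router: 100.3 − 20·log₁₀(36.5/3.4) = 100.3 − 20.62 = 79.68 dB.
Σ 10^(L/10) = 2.537e+08 → L_total = 10·log₁₀(2.537e+08) = 84.04 dB.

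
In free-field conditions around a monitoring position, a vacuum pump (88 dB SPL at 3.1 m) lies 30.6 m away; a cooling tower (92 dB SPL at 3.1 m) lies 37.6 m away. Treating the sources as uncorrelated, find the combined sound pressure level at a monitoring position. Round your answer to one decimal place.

72.4 dB SPL

Apply inverse-square spreading to bring every level to the receiver, then sum 10^(L/10).
vacuum pump: 88 − 20·log₁₀(30.6/3.1) = 88 − 19.89 = 68.11 dB SPL.
cooling tower: 92 − 20·log₁₀(37.6/3.1) = 92 − 21.68 = 70.32 dB SPL.
Σ 10^(L/10) = 1.725e+07 → L_total = 10·log₁₀(1.725e+07) = 72.37 dB SPL.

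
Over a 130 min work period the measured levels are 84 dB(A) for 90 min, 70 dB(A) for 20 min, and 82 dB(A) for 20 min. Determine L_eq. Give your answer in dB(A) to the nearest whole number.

83 dB(A)

The energy average is taken in the linear domain: L_eq = 10·log₁₀[(Σ tᵢ·10^(Lᵢ/10))/T], T = 130 min.
Σ tᵢ·10^(Lᵢ/10) = 90·10^(84/10) + 20·10^(70/10) + 20·10^(82/10) = 2.598e+10.
L_eq = 10·log₁₀(2.598e+10/130) = 83.01 dB(A).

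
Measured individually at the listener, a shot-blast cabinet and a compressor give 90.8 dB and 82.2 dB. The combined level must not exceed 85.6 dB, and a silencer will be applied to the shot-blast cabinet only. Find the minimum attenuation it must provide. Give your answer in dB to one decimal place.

Fixed contribution from the other source: Σ 10^(L/10) = 10^(82.2/10) = 1.660e+08 (82.20 dB).
The limit corresponds to 10^(85.6/10) = 3.631e+08; subtracting the fixed part leaves 1.971e+08 for the shot-blast cabinet, i.e. 82.95 dB.
Required insertion loss = 90.8 − 82.95 = 7.85 dB.

7.9 dB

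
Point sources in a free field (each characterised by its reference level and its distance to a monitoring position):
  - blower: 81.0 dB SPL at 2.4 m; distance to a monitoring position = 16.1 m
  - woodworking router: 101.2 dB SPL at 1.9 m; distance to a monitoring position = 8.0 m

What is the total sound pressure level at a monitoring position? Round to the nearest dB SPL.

Propagate each source to the receiver with L = L_ref − 20·log₁₀(r/r_ref), then add intensities.
blower: 81.0 − 20·log₁₀(16.1/2.4) = 81.0 − 16.53 = 64.47 dB SPL.
woodworking router: 101.2 − 20·log₁₀(8.0/1.9) = 101.2 − 12.49 = 88.71 dB SPL.
Σ 10^(L/10) = 7.464e+08 → L_total = 10·log₁₀(7.464e+08) = 88.73 dB SPL.

89 dB SPL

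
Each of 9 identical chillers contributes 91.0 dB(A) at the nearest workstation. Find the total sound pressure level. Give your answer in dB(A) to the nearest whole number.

101 dB(A)

With 9 equal, uncorrelated contributions the intensity is 9× that of one unit, giving a rise of 10·log₁₀ 9.
L_total = 91.0 + 10·log₁₀(9) = 91.0 + 9.542 = 100.54 dB(A).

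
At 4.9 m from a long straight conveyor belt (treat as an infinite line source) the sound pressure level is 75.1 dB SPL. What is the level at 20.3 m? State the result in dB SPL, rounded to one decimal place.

For a line source, L₂ = L₁ − 10·log₁₀(r₂/r₁).
L₂ = 75.1 − 10·log₁₀(20.3/4.9) = 75.1 − 6.173 = 68.93 dB SPL.

68.9 dB SPL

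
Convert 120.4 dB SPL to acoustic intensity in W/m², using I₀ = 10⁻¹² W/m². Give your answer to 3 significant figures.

1.10 W/m²

I = I₀·10^(L/10) = 10⁻¹² × 10^(120.4/10) = 10^(0.040).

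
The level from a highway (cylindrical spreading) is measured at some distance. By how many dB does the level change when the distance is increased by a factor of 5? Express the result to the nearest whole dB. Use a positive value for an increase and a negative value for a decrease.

-7 dB

A line source loses 3 dB per doubling of distance; generally ΔL = −10·log₁₀(r₂/r₁).
ΔL = −10·log₁₀(5) = -6.99 dB.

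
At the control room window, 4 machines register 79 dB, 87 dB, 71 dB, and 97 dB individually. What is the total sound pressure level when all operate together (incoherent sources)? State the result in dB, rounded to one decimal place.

97.5 dB

Incoherent sources combine by intensity addition: L_total = 10·log₁₀(Σ 10^(L_i/10)).
Σ 10^(L/10) = 10^(79/10) + 10^(87/10) + 10^(71/10) + 10^(97/10) = 5.605e+09.
L_total = 10·log₁₀(5.605e+09) = 97.49 dB.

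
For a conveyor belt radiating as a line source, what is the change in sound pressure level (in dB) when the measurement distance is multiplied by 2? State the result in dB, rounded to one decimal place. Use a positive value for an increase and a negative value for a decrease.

-3.0 dB

Line-source spreading: ΔL = −10·log₁₀(r₂/r₁).
ΔL = −10·log₁₀(2) = -3.01 dB.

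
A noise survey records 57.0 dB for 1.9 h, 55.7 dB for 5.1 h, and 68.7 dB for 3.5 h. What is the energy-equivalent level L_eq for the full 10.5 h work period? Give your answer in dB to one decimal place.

The energy average is taken in the linear domain: L_eq = 10·log₁₀[(Σ tᵢ·10^(Lᵢ/10))/T], T = 10.5 h.
Σ tᵢ·10^(Lᵢ/10) = 1.9·10^(57.0/10) + 5.1·10^(55.7/10) + 3.5·10^(68.7/10) = 2.879e+07.
L_eq = 10·log₁₀(2.879e+07/10.5) = 64.38 dB.

64.4 dB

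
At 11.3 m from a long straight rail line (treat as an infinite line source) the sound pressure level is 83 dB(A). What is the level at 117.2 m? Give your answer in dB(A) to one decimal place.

72.8 dB(A)

Line-source attenuation: ΔL = 10·log₁₀(r₂/r₁) = 10·log₁₀(117.2/11.3) = 10.158 dB.
L₂ = 83 − 10·log₁₀(117.2/11.3) = 83 − 10.158 = 72.84 dB(A).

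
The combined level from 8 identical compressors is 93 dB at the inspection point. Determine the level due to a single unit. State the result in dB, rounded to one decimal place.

For N identical incoherent sources L_total = L₁ + 10·log₁₀ N, so L₁ = 93 − 10·log₁₀(8) = 93 − 9.031.

84.0 dB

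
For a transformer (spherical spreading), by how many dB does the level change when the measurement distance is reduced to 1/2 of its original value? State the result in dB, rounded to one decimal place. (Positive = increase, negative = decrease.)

With spherical spreading the level changes by −20·log₁₀(r₂/r₁).
ΔL = −20·log₁₀(0.5) = +6.02 dB.

+6.0 dB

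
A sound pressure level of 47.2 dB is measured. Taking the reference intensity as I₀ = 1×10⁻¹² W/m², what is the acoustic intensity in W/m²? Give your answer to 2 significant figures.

5.2e-08 W/m²

L = 10·log₁₀(I/I₀) ⇒ I = I₀·10^(L/10) = 10⁻¹² × 10^4.72.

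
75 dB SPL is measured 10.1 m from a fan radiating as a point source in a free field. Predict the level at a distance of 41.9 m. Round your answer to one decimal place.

Spherical spreading from a point source gives a 20·log₁₀(r₂/r₁) drop.
L₂ = 75 − 20·log₁₀(41.9/10.1) = 75 − 12.358 = 62.64 dB SPL.

62.6 dB SPL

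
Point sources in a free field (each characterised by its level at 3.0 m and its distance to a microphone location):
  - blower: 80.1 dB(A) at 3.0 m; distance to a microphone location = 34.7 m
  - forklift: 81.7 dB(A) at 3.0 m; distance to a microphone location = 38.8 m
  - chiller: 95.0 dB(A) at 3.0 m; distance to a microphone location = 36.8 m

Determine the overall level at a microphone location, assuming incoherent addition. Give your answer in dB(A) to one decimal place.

73.6 dB(A)

Propagate each source to the receiver with L = L_ref − 20·log₁₀(r/r_ref), then add intensities.
blower: 80.1 − 20·log₁₀(34.7/3.0) = 80.1 − 21.26 = 58.84 dB(A).
forklift: 81.7 − 20·log₁₀(38.8/3.0) = 81.7 − 22.23 = 59.47 dB(A).
chiller: 95.0 − 20·log₁₀(36.8/3.0) = 95.0 − 21.77 = 73.23 dB(A).
Σ 10^(L/10) = 2.266e+07 → L_total = 10·log₁₀(2.266e+07) = 73.55 dB(A).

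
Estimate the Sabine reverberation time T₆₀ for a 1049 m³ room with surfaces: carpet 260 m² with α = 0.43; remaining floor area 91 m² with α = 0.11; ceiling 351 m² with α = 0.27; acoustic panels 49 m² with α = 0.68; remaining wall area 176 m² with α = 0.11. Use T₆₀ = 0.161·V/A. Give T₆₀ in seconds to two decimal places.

0.63 s

Total absorption A = 260·0.43 + 91·0.11 + 351·0.27 + 49·0.68 + 176·0.11 = 269.26 m² sabins.
T₆₀ = 0.161·V/A = 0.161·1049/269.26 = 0.627 s.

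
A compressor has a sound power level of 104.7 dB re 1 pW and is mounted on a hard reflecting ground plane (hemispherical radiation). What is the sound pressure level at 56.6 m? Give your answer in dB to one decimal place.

61.7 dB

L_p = L_w − 10·log₁₀(2π·r²) with r = 56.6 m.
2π·r² = 2.013e+04 m², 10·log₁₀ of that is 43.038 dB.
L_p = 104.7 − 43.038 = 61.66 dB.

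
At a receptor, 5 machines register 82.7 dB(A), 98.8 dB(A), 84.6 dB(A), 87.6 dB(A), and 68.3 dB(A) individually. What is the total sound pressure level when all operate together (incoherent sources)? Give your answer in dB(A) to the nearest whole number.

Incoherent sources combine by intensity addition: L_total = 10·log₁₀(Σ 10^(L_i/10)).
Σ 10^(L/10) = 10^(82.7/10) + 10^(98.8/10) + 10^(84.6/10) + 10^(87.6/10) + 10^(68.3/10) = 8.643e+09.
L_total = 10·log₁₀(8.643e+09) = 99.37 dB(A).

99 dB(A)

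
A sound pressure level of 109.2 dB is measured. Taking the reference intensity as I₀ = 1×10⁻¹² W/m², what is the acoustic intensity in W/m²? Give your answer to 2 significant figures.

L = 10·log₁₀(I/I₀) ⇒ I = I₀·10^(L/10) = 10⁻¹² × 10^10.92.

0.083 W/m²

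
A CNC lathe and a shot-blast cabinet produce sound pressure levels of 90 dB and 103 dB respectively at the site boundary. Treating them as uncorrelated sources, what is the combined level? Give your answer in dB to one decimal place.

Incoherent sources combine by intensity addition: L_total = 10·log₁₀(Σ 10^(L_i/10)).
Σ 10^(L/10) = 10^(90/10) + 10^(103/10) = 2.095e+10.
L_total = 10·log₁₀(2.095e+10) = 103.21 dB.

103.2 dB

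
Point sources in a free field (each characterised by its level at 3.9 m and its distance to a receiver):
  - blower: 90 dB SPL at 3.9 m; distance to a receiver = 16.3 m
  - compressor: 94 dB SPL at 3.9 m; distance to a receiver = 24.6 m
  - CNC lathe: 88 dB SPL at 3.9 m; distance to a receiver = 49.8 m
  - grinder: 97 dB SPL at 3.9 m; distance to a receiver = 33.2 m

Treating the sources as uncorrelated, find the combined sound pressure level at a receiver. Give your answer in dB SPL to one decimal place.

Apply inverse-square spreading to bring every level to the receiver, then sum 10^(L/10).
blower: 90 − 20·log₁₀(16.3/3.9) = 90 − 12.42 = 77.58 dB SPL.
compressor: 94 − 20·log₁₀(24.6/3.9) = 94 − 16.00 = 78.00 dB SPL.
CNC lathe: 88 − 20·log₁₀(49.8/3.9) = 88 − 22.12 = 65.88 dB SPL.
grinder: 97 − 20·log₁₀(33.2/3.9) = 97 − 18.60 = 78.40 dB SPL.
Σ 10^(L/10) = 1.934e+08 → L_total = 10·log₁₀(1.934e+08) = 82.86 dB SPL.

82.9 dB SPL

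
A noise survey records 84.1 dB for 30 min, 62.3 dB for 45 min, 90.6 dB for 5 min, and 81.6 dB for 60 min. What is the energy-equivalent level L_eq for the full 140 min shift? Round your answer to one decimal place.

The energy average is taken in the linear domain: L_eq = 10·log₁₀[(Σ tᵢ·10^(Lᵢ/10))/T], T = 140 min.
Σ tᵢ·10^(Lᵢ/10) = 30·10^(84.1/10) + 45·10^(62.3/10) + 5·10^(90.6/10) + 60·10^(81.6/10) = 2.220e+10.
L_eq = 10·log₁₀(2.220e+10/140) = 82.00 dB.

82.0 dB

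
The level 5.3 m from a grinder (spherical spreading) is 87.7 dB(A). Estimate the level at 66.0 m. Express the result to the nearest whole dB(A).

66 dB(A)

Point-source attenuation: ΔL = 20·log₁₀(r₂/r₁) = 20·log₁₀(66.0/5.3) = 21.905 dB.
L₂ = 87.7 − 20·log₁₀(66.0/5.3) = 87.7 − 21.905 = 65.79 dB(A).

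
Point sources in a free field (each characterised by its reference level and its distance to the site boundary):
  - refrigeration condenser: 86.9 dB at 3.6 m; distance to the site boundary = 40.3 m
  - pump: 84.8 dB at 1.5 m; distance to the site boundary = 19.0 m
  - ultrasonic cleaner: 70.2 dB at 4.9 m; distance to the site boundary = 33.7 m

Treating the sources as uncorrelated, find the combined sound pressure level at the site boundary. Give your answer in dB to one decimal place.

Apply inverse-square spreading to bring every level to the receiver, then sum 10^(L/10).
refrigeration condenser: 86.9 − 20·log₁₀(40.3/3.6) = 86.9 − 20.98 = 65.92 dB.
pump: 84.8 − 20·log₁₀(19.0/1.5) = 84.8 − 22.05 = 62.75 dB.
ultrasonic cleaner: 70.2 − 20·log₁₀(33.7/4.9) = 70.2 − 16.75 = 53.45 dB.
Σ 10^(L/10) = 6.012e+06 → L_total = 10·log₁₀(6.012e+06) = 67.79 dB.

67.8 dB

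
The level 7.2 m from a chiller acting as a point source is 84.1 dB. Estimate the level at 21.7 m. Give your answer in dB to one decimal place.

74.5 dB

For a point source, L₂ = L₁ − 20·log₁₀(r₂/r₁).
L₂ = 84.1 − 20·log₁₀(21.7/7.2) = 84.1 − 9.583 = 74.52 dB.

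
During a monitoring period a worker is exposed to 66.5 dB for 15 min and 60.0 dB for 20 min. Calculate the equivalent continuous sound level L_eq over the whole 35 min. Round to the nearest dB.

64 dB

The energy average is taken in the linear domain: L_eq = 10·log₁₀[(Σ tᵢ·10^(Lᵢ/10))/T], T = 35 min.
Σ tᵢ·10^(Lᵢ/10) = 15·10^(66.5/10) + 20·10^(60.0/10) = 8.700e+07.
L_eq = 10·log₁₀(8.700e+07/35) = 63.95 dB.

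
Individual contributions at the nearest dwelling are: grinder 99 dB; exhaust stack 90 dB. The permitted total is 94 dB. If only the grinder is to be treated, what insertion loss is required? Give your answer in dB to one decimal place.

7.2 dB

Everything except the grinder sums to 10^(90/10) = 1.000e+09 in linear terms, 90.00 dB.
The limit corresponds to 10^(94/10) = 2.512e+09; subtracting the fixed part leaves 1.512e+09 for the grinder, i.e. 91.80 dB.
So the grinder must be reduced from 99 to 91.80 dB: IL = 7.20 dB.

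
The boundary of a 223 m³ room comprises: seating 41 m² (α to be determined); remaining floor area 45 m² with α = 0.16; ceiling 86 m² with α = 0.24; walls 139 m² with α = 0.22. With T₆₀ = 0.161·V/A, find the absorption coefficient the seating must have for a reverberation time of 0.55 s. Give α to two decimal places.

A = 0.161·V/T₆₀ = 0.161·223/0.55 = 65.28 m² sabins.
Absorption from the other surfaces = 45·0.16 + 86·0.24 + 139·0.22 = 58.42 m², so the seating must supply 6.86 m² over 41 m².
α = 6.86/41 = 0.167.

0.17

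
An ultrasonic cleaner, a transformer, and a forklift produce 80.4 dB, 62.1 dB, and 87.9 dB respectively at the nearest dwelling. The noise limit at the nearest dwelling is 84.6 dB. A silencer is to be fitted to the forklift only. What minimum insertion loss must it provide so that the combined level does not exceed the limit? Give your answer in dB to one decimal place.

The untreated sources together contribute 10^(80.4/10) + 10^(62.1/10) = 1.113e+08, i.e. 80.46 dB.
The limit corresponds to 10^(84.6/10) = 2.884e+08; subtracting the fixed part leaves 1.771e+08 for the forklift, i.e. 82.48 dB.
Required insertion loss = 87.9 − 82.48 = 5.42 dB.

5.4 dB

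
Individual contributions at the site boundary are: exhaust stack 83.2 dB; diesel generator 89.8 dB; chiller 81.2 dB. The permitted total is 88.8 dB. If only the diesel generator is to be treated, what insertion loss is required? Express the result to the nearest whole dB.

4 dB

Fixed contribution from the other sources: Σ 10^(L/10) = 10^(83.2/10) + 10^(81.2/10) = 3.408e+08 (85.32 dB).
The limit corresponds to 10^(88.8/10) = 7.586e+08; subtracting the fixed part leaves 4.178e+08 for the diesel generator, i.e. 86.21 dB.
Required insertion loss = 89.8 − 86.21 = 3.59 dB.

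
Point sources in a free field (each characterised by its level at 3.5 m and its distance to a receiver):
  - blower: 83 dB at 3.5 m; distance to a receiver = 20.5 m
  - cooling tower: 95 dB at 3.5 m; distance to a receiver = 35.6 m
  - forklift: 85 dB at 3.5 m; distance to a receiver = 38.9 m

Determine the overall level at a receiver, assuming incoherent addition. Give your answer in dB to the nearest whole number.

Apply inverse-square spreading to bring every level to the receiver, then sum 10^(L/10).
blower: 83 − 20·log₁₀(20.5/3.5) = 83 − 15.35 = 67.65 dB.
cooling tower: 95 − 20·log₁₀(35.6/3.5) = 95 − 20.15 = 74.85 dB.
forklift: 85 − 20·log₁₀(38.9/3.5) = 85 − 20.92 = 64.08 dB.
Σ 10^(L/10) = 3.894e+07 → L_total = 10·log₁₀(3.894e+07) = 75.90 dB.

76 dB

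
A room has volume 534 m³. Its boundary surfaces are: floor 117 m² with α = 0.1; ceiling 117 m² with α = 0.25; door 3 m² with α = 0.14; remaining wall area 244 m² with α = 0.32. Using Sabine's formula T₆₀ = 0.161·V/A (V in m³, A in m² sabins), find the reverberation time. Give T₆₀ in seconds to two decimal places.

0.72 s

A = Σ Sᵢαᵢ = 117·0.1 + 117·0.25 + 3·0.14 + 244·0.32 = 119.45 m².
T₆₀ = 0.161 × 534 / 119.45 = 0.720 s.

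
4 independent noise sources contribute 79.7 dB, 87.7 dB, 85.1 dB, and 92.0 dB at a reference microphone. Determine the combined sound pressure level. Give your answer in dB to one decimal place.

For uncorrelated sources the intensities add, so convert each level to linear form, sum, and take 10·log₁₀ of the total.
Σ 10^(L/10) = 10^(79.7/10) + 10^(87.7/10) + 10^(85.1/10) + 10^(92.0/10) = 2.591e+09.
L_total = 10·log₁₀(2.591e+09) = 94.13 dB.

94.1 dB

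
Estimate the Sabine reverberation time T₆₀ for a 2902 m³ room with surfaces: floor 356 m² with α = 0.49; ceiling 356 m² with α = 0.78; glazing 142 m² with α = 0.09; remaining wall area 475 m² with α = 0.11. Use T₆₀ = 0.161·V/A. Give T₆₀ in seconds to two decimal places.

Summing Sᵢαᵢ: 356·0.49 + 356·0.78 + 142·0.09 + 475·0.11 = 517.15 m².
T₆₀ = 0.161 × 2902 / 517.15 = 0.903 s.

0.90 s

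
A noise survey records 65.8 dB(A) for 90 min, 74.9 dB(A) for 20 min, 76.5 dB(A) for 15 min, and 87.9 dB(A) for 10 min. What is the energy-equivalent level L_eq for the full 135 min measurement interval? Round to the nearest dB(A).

78 dB(A)

The energy average is taken in the linear domain: L_eq = 10·log₁₀[(Σ tᵢ·10^(Lᵢ/10))/T], T = 135 min.
Σ tᵢ·10^(Lᵢ/10) = 90·10^(65.8/10) + 20·10^(74.9/10) + 15·10^(76.5/10) + 10·10^(87.9/10) = 7.796e+09.
L_eq = 10·log₁₀(7.796e+09/135) = 77.62 dB(A).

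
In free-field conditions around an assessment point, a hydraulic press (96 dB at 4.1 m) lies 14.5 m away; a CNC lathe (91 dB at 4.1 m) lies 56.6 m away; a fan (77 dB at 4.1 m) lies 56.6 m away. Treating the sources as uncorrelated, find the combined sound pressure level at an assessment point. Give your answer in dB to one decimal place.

85.1 dB

Apply inverse-square spreading to bring every level to the receiver, then sum 10^(L/10).
hydraulic press: 96 − 20·log₁₀(14.5/4.1) = 96 − 10.97 = 85.03 dB.
CNC lathe: 91 − 20·log₁₀(56.6/4.1) = 91 − 22.80 = 68.20 dB.
fan: 77 − 20·log₁₀(56.6/4.1) = 77 − 22.80 = 54.20 dB.
Σ 10^(L/10) = 3.252e+08 → L_total = 10·log₁₀(3.252e+08) = 85.12 dB.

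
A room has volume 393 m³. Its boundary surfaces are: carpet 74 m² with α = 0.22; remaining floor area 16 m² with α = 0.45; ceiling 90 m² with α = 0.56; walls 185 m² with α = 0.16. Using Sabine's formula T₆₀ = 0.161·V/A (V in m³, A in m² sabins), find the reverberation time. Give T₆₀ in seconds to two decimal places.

0.61 s

A = Σ Sᵢαᵢ = 74·0.22 + 16·0.45 + 90·0.56 + 185·0.16 = 103.48 m².
T₆₀ = 0.161 × 393 / 103.48 = 0.611 s.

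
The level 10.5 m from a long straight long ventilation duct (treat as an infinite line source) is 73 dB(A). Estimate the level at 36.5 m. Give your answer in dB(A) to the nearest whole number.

Line-source attenuation: ΔL = 10·log₁₀(r₂/r₁) = 10·log₁₀(36.5/10.5) = 5.411 dB.
L₂ = 73 − 10·log₁₀(36.5/10.5) = 73 − 5.411 = 67.59 dB(A).

68 dB(A)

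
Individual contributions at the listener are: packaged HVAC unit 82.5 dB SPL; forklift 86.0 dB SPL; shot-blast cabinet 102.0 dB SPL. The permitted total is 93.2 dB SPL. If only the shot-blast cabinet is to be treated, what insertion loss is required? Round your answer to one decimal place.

The untreated sources together contribute 10^(82.5/10) + 10^(86.0/10) = 5.759e+08, i.e. 87.60 dB SPL.
The limit corresponds to 10^(93.2/10) = 2.089e+09; subtracting the fixed part leaves 1.513e+09 for the shot-blast cabinet, i.e. 91.80 dB SPL.
So the shot-blast cabinet must be reduced from 102.0 to 91.80 dB SPL: IL = 10.20 dB.

10.2 dB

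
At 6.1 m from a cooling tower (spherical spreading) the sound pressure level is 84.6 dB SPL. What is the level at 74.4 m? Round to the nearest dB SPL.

63 dB SPL

For a point source, L₂ = L₁ − 20·log₁₀(r₂/r₁).
L₂ = 84.6 − 20·log₁₀(74.4/6.1) = 84.6 − 21.725 = 62.88 dB SPL.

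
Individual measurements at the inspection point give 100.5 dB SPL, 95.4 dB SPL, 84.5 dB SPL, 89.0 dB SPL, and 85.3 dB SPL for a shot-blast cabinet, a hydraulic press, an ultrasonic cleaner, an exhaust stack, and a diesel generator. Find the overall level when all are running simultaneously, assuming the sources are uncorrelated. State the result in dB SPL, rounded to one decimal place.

102.1 dB SPL

For uncorrelated sources the intensities add, so convert each level to linear form, sum, and take 10·log₁₀ of the total.
Σ 10^(L/10) = 10^(100.5/10) + 10^(95.4/10) + 10^(84.5/10) + 10^(89.0/10) + 10^(85.3/10) = 1.610e+10.
L_total = 10·log₁₀(1.610e+10) = 102.07 dB SPL.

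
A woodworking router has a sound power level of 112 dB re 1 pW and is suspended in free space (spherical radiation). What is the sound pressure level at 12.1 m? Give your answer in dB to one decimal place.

79.4 dB

The power spreads over a sphere of area 4π·r², so L_p = L_w − 10·log₁₀(4π·r²).
4π·r² = 1840 m², 10·log₁₀ of that is 32.648 dB.
L_p = 112 − 32.648 = 79.35 dB.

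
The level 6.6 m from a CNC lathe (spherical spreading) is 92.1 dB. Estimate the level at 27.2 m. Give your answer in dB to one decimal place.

79.8 dB

For a point source, L₂ = L₁ − 20·log₁₀(r₂/r₁).
L₂ = 92.1 − 20·log₁₀(27.2/6.6) = 92.1 − 12.300 = 79.80 dB.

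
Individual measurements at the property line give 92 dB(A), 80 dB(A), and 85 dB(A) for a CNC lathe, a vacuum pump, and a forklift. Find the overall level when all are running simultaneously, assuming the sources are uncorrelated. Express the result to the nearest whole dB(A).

93 dB(A)

Incoherent sources combine by intensity addition: L_total = 10·log₁₀(Σ 10^(L_i/10)).
Σ 10^(L/10) = 10^(92/10) + 10^(80/10) + 10^(85/10) = 2.001e+09.
L_total = 10·log₁₀(2.001e+09) = 93.01 dB(A).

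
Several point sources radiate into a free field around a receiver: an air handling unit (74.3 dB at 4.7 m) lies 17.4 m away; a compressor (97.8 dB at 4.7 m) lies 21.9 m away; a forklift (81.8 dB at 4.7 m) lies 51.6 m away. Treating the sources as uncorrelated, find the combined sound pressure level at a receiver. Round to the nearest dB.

84 dB

Propagate each source to the receiver with L = L_ref − 20·log₁₀(r/r_ref), then add intensities.
air handling unit: 74.3 − 20·log₁₀(17.4/4.7) = 74.3 − 11.37 = 62.93 dB.
compressor: 97.8 − 20·log₁₀(21.9/4.7) = 97.8 − 13.37 = 84.43 dB.
forklift: 81.8 − 20·log₁₀(51.6/4.7) = 81.8 − 20.81 = 60.99 dB.
Σ 10^(L/10) = 2.807e+08 → L_total = 10·log₁₀(2.807e+08) = 84.48 dB.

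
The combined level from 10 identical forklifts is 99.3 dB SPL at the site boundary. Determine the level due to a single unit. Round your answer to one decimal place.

Dividing the total intensity by 10 lowers the level by 10·log₁₀ 10 = 10.000 dB: L₁ = 99.3 − 10.000.

89.3 dB SPL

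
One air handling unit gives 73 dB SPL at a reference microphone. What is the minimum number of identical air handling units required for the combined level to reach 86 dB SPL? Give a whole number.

20

Need L₁ + 10·log₁₀ N ≥ 86, i.e. log₁₀ N ≥ 1.30.
N ≥ 10^(13.0/10) = 19.953, so N = 20.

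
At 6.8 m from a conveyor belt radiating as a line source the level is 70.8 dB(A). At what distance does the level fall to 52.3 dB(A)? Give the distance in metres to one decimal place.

481.4 m

For a line source L₁ − L₂ = 10·log₁₀(r₂/r₁), so r₂ = r₁·10^((L₁−L₂)/10).
r₂ = 6.8·10^((70.8−52.3)/10) = 6.8·10^(18.5/10) = 481.40 m.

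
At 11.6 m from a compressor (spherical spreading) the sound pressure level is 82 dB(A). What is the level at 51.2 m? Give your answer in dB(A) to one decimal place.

69.1 dB(A)

Spherical spreading from a point source gives a 20·log₁₀(r₂/r₁) drop.
L₂ = 82 − 20·log₁₀(51.2/11.6) = 82 − 12.896 = 69.10 dB(A).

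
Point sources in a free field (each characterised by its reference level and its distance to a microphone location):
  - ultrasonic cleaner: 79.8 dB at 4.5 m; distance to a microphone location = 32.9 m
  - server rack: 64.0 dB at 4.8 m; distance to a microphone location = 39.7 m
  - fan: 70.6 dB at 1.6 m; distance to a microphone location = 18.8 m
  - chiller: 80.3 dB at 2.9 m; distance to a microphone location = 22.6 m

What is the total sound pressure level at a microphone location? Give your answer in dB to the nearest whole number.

66 dB

Propagate each source to the receiver with L = L_ref − 20·log₁₀(r/r_ref), then add intensities.
ultrasonic cleaner: 79.8 − 20·log₁₀(32.9/4.5) = 79.8 − 17.28 = 62.52 dB.
server rack: 64.0 − 20·log₁₀(39.7/4.8) = 64.0 − 18.35 = 45.65 dB.
fan: 70.6 − 20·log₁₀(18.8/1.6) = 70.6 − 21.40 = 49.20 dB.
chiller: 80.3 − 20·log₁₀(22.6/2.9) = 80.3 − 17.83 = 62.47 dB.
Σ 10^(L/10) = 3.671e+06 → L_total = 10·log₁₀(3.671e+06) = 65.65 dB.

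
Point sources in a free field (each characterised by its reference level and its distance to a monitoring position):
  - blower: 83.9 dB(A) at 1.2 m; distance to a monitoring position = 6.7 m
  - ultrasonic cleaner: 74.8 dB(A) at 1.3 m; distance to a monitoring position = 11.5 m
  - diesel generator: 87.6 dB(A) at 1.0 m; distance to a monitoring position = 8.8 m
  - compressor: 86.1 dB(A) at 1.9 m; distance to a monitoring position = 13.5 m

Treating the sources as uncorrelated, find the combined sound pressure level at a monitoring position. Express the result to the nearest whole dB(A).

74 dB(A)

Propagate each source to the receiver with L = L_ref − 20·log₁₀(r/r_ref), then add intensities.
blower: 83.9 − 20·log₁₀(6.7/1.2) = 83.9 − 14.94 = 68.96 dB(A).
ultrasonic cleaner: 74.8 − 20·log₁₀(11.5/1.3) = 74.8 − 18.94 = 55.86 dB(A).
diesel generator: 87.6 − 20·log₁₀(8.8/1.0) = 87.6 − 18.89 = 68.71 dB(A).
compressor: 86.1 − 20·log₁₀(13.5/1.9) = 86.1 − 17.03 = 69.07 dB(A).
Σ 10^(L/10) = 2.376e+07 → L_total = 10·log₁₀(2.376e+07) = 73.76 dB(A).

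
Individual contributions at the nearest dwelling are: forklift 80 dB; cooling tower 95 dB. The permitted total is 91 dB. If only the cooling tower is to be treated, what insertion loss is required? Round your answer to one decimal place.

4.4 dB

The untreated sources together contribute 10^(80/10) = 1.000e+08, i.e. 80.00 dB.
The limit corresponds to 10^(91/10) = 1.259e+09; subtracting the fixed part leaves 1.159e+09 for the cooling tower, i.e. 90.64 dB.
So the cooling tower must be reduced from 95 to 90.64 dB: IL = 4.36 dB.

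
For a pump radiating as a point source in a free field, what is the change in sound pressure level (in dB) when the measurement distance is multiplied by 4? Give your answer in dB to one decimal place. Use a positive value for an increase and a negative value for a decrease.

-12.0 dB

Point-source spreading: ΔL = −20·log₁₀(r₂/r₁).
ΔL = −20·log₁₀(4) = -12.04 dB.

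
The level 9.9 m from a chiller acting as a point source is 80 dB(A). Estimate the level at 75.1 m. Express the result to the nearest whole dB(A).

62 dB(A)

For a point source, L₂ = L₁ − 20·log₁₀(r₂/r₁).
L₂ = 80 − 20·log₁₀(75.1/9.9) = 80 − 17.600 = 62.40 dB(A).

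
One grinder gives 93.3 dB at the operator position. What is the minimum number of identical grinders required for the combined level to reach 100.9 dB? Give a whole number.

6

N identical sources give L₁ + 10·log₁₀ N, so require 10·log₁₀ N ≥ 100.9 − 93.3 = 7.6 dB.
N ≥ 10^(7.6/10) = 5.754, so N = 6.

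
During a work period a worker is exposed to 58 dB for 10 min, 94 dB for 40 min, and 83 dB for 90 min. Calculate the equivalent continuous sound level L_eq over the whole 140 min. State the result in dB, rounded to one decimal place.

Weight each interval's intensity by its duration and average over T = 140 min:
Σ tᵢ·10^(Lᵢ/10) = 10·10^(58/10) + 40·10^(94/10) + 90·10^(83/10) = 1.184e+11.
L_eq = 10·log₁₀(1.184e+11/140) = 89.27 dB.

89.3 dB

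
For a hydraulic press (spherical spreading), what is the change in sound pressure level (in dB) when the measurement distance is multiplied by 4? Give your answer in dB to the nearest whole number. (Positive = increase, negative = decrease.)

-12 dB

A point source loses 6 dB per doubling of distance; generally ΔL = −20·log₁₀(r₂/r₁).
ΔL = −20·log₁₀(4) = -12.04 dB.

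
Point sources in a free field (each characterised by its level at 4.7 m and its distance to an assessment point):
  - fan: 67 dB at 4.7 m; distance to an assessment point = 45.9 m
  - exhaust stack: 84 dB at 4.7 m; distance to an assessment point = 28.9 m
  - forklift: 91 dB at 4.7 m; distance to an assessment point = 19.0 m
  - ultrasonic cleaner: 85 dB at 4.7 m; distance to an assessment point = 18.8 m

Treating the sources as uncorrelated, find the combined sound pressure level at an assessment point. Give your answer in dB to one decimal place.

80.1 dB

Propagate each source to the receiver with L = L_ref − 20·log₁₀(r/r_ref), then add intensities.
fan: 67 − 20·log₁₀(45.9/4.7) = 67 − 19.79 = 47.21 dB.
exhaust stack: 84 − 20·log₁₀(28.9/4.7) = 84 − 15.78 = 68.22 dB.
forklift: 91 − 20·log₁₀(19.0/4.7) = 91 − 12.13 = 78.87 dB.
ultrasonic cleaner: 85 − 20·log₁₀(18.8/4.7) = 85 − 12.04 = 72.96 dB.
Σ 10^(L/10) = 1.035e+08 → L_total = 10·log₁₀(1.035e+08) = 80.15 dB.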